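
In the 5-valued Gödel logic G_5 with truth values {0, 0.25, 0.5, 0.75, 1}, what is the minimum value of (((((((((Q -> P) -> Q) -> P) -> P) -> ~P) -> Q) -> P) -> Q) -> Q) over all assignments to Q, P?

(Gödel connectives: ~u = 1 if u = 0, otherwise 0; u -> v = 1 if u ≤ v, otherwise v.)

The minimum is attained at Q = 0.25, P = 0:
  (Q -> P): 0.25 > 0, so result = 0
  ((Q -> P) -> Q): 0 ≤ 0.25, so result = 1
  (((Q -> P) -> Q) -> P): 1 > 0, so result = 0
  ((((Q -> P) -> Q) -> P) -> P): 0 ≤ 0, so result = 1
  ~P: Gödel ¬ of 0 = 1 (operand is 0)
  (((((Q -> P) -> Q) -> P) -> P) -> ~P): 1 ≤ 1, so result = 1
  ((((((Q -> P) -> Q) -> P) -> P) -> ~P) -> Q): 1 > 0.25, so result = 0.25
  (((((((Q -> P) -> Q) -> P) -> P) -> ~P) -> Q) -> P): 0.25 > 0, so result = 0
  ((((((((Q -> P) -> Q) -> P) -> P) -> ~P) -> Q) -> P) -> Q): 0 ≤ 0.25, so result = 1
  (((((((((Q -> P) -> Q) -> P) -> P) -> ~P) -> Q) -> P) -> Q) -> Q): 1 > 0.25, so result = 0.25
Checking all 25 assignments confirms none give a value below 0.25.

0.25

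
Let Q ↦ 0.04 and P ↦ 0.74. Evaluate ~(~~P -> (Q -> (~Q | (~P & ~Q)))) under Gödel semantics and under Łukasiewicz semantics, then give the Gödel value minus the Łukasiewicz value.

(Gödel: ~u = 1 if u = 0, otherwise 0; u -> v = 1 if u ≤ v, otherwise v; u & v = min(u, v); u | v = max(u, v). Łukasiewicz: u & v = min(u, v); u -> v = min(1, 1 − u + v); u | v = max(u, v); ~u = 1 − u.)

1.00

Gödel evaluation:
  ~P: Gödel ¬ of 0.74 = 0 (operand ≠ 0)
  ~~P: Gödel ¬ of 0 = 1 (operand is 0)
  ~Q: Gödel ¬ of 0.04 = 0 (operand ≠ 0)
  ~P: Gödel ¬ of 0.74 = 0 (operand ≠ 0)
  ~Q: Gödel ¬ of 0.04 = 0 (operand ≠ 0)
  (~P & ~Q) = min(0, 0) = 0
  (~Q | (~P & ~Q)) = max(0, 0) = 0
  (Q -> (~Q | (~P & ~Q))): 0.04 > 0, so result = 0
  (~~P -> (Q -> (~Q | (~P & ~Q)))): 1 > 0, so result = 0
  ~(~~P -> (Q -> (~Q | (~P & ~Q)))): Gödel ¬ of 0 = 1 (operand is 0)
  Gödel value = 1
Łukasiewicz evaluation:
  ~P: Łukasiewicz ¬ gives 1 − 0.74 = 0.26
  ~~P: Łukasiewicz ¬ gives 1 − 0.26 = 0.74
  ~Q: Łukasiewicz ¬ gives 1 − 0.04 = 0.96
  ~P: Łukasiewicz ¬ gives 1 − 0.74 = 0.26
  ~Q: Łukasiewicz ¬ gives 1 − 0.04 = 0.96
  (~P & ~Q) = min(0.26, 0.96) = 0.26
  (~Q | (~P & ~Q)) = max(0.96, 0.26) = 0.96
  (Q -> (~Q | (~P & ~Q))): min(1, 1 − 0.04 + 0.96) = 1
  (~~P -> (Q -> (~Q | (~P & ~Q)))): min(1, 1 − 0.74 + 1) = 1
  ~(~~P -> (Q -> (~Q | (~P & ~Q)))): Łukasiewicz ¬ gives 1 − 1 = 0
  Łukasiewicz value = 0
Difference: 1 − 0 = 1.00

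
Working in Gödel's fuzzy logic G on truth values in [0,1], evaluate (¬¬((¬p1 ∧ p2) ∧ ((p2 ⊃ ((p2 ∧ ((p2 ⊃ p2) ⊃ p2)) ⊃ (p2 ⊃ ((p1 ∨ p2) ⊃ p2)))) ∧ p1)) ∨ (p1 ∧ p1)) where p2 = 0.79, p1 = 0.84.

0.84

¬p1: Gödel ¬ of 0.84 = 0 (operand ≠ 0)
(¬p1 ∧ p2) = min(0, 0.79) = 0
(p2 ⊃ p2): 0.79 ≤ 0.79, so result = 1
((p2 ⊃ p2) ⊃ p2): 1 > 0.79, so result = 0.79
(p2 ∧ ((p2 ⊃ p2) ⊃ p2)) = min(0.79, 0.79) = 0.79
(p1 ∨ p2) = max(0.84, 0.79) = 0.84
((p1 ∨ p2) ⊃ p2): 0.84 > 0.79, so result = 0.79
(p2 ⊃ ((p1 ∨ p2) ⊃ p2)): 0.79 ≤ 0.79, so result = 1
((p2 ∧ ((p2 ⊃ p2) ⊃ p2)) ⊃ (p2 ⊃ ((p1 ∨ p2) ⊃ p2))): 0.79 ≤ 1, so result = 1
(p2 ⊃ ((p2 ∧ ((p2 ⊃ p2) ⊃ p2)) ⊃ (p2 ⊃ ((p1 ∨ p2) ⊃ p2)))): 0.79 ≤ 1, so result = 1
((p2 ⊃ ((p2 ∧ ((p2 ⊃ p2) ⊃ p2)) ⊃ (p2 ⊃ ((p1 ∨ p2) ⊃ p2)))) ∧ p1) = min(1, 0.84) = 0.84
((¬p1 ∧ p2) ∧ ((p2 ⊃ ((p2 ∧ ((p2 ⊃ p2) ⊃ p2)) ⊃ (p2 ⊃ ((p1 ∨ p2) ⊃ p2)))) ∧ p1)) = min(0, 0.84) = 0
¬((¬p1 ∧ p2) ∧ ((p2 ⊃ ((p2 ∧ ((p2 ⊃ p2) ⊃ p2)) ⊃ (p2 ⊃ ((p1 ∨ p2) ⊃ p2)))) ∧ p1)): Gödel ¬ of 0 = 1 (operand is 0)
¬¬((¬p1 ∧ p2) ∧ ((p2 ⊃ ((p2 ∧ ((p2 ⊃ p2) ⊃ p2)) ⊃ (p2 ⊃ ((p1 ∨ p2) ⊃ p2)))) ∧ p1)): Gödel ¬ of 1 = 0 (operand ≠ 0)
(p1 ∧ p1) = min(0.84, 0.84) = 0.84
(¬¬((¬p1 ∧ p2) ∧ ((p2 ⊃ ((p2 ∧ ((p2 ⊃ p2) ⊃ p2)) ⊃ (p2 ⊃ ((p1 ∨ p2) ⊃ p2)))) ∧ p1)) ∨ (p1 ∧ p1)) = max(0, 0.84) = 0.84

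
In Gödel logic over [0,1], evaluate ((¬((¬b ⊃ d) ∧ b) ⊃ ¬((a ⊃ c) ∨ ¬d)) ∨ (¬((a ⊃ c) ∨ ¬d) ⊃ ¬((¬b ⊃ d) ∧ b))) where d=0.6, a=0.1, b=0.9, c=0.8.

¬b: Gödel ¬ of 0.9 = 0 (operand ≠ 0)
(¬b ⊃ d): 0 ≤ 0.6, so result = 1
((¬b ⊃ d) ∧ b) = min(1, 0.9) = 0.9
¬((¬b ⊃ d) ∧ b): Gödel ¬ of 0.9 = 0 (operand ≠ 0)
(a ⊃ c): 0.1 ≤ 0.8, so result = 1
¬d: Gödel ¬ of 0.6 = 0 (operand ≠ 0)
((a ⊃ c) ∨ ¬d) = max(1, 0) = 1
¬((a ⊃ c) ∨ ¬d): Gödel ¬ of 1 = 0 (operand ≠ 0)
(¬((¬b ⊃ d) ∧ b) ⊃ ¬((a ⊃ c) ∨ ¬d)): 0 ≤ 0, so result = 1
(a ⊃ c): 0.1 ≤ 0.8, so result = 1
¬d: Gödel ¬ of 0.6 = 0 (operand ≠ 0)
((a ⊃ c) ∨ ¬d) = max(1, 0) = 1
¬((a ⊃ c) ∨ ¬d): Gödel ¬ of 1 = 0 (operand ≠ 0)
¬b: Gödel ¬ of 0.9 = 0 (operand ≠ 0)
(¬b ⊃ d): 0 ≤ 0.6, so result = 1
((¬b ⊃ d) ∧ b) = min(1, 0.9) = 0.9
¬((¬b ⊃ d) ∧ b): Gödel ¬ of 0.9 = 0 (operand ≠ 0)
(¬((a ⊃ c) ∨ ¬d) ⊃ ¬((¬b ⊃ d) ∧ b)): 0 ≤ 0, so result = 1
((¬((¬b ⊃ d) ∧ b) ⊃ ¬((a ⊃ c) ∨ ¬d)) ∨ (¬((a ⊃ c) ∨ ¬d) ⊃ ¬((¬b ⊃ d) ∧ b))) = max(1, 1) = 1

1.00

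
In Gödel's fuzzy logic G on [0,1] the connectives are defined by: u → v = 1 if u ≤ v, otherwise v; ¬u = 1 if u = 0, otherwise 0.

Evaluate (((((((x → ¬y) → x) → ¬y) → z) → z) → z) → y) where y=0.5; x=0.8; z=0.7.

¬y: Gödel ¬ of 0.5 = 0 (operand ≠ 0)
(x → ¬y): 0.8 > 0, so result = 0
((x → ¬y) → x): 0 ≤ 0.8, so result = 1
¬y: Gödel ¬ of 0.5 = 0 (operand ≠ 0)
(((x → ¬y) → x) → ¬y): 1 > 0, so result = 0
((((x → ¬y) → x) → ¬y) → z): 0 ≤ 0.7, so result = 1
(((((x → ¬y) → x) → ¬y) → z) → z): 1 > 0.7, so result = 0.7
((((((x → ¬y) → x) → ¬y) → z) → z) → z): 0.7 ≤ 0.7, so result = 1
(((((((x → ¬y) → x) → ¬y) → z) → z) → z) → y): 1 > 0.5, so result = 0.5

0.50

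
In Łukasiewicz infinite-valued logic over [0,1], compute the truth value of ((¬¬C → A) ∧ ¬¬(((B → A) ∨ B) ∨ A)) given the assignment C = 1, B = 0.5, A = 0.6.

¬C: Łukasiewicz ¬ gives 1 − 1 = 0
¬¬C: Łukasiewicz ¬ gives 1 − 0 = 1
(¬¬C → A): min(1, 1 − 1 + 0.6) = 0.6
(B → A): min(1, 1 − 0.5 + 0.6) = 1
((B → A) ∨ B) = max(1, 0.5) = 1
(((B → A) ∨ B) ∨ A) = max(1, 0.6) = 1
¬(((B → A) ∨ B) ∨ A): Łukasiewicz ¬ gives 1 − 1 = 0
¬¬(((B → A) ∨ B) ∨ A): Łukasiewicz ¬ gives 1 − 0 = 1
((¬¬C → A) ∧ ¬¬(((B → A) ∨ B) ∨ A)) = min(0.6, 1) = 0.6

0.60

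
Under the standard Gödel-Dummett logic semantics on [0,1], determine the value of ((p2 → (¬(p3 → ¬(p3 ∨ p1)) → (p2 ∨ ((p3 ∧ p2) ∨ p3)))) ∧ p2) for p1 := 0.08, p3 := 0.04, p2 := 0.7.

0.70

(p3 ∨ p1) = max(0.04, 0.08) = 0.08
¬(p3 ∨ p1): Gödel ¬ of 0.08 = 0 (operand ≠ 0)
(p3 → ¬(p3 ∨ p1)): 0.04 > 0, so result = 0
¬(p3 → ¬(p3 ∨ p1)): Gödel ¬ of 0 = 1 (operand is 0)
(p3 ∧ p2) = min(0.04, 0.7) = 0.04
((p3 ∧ p2) ∨ p3) = max(0.04, 0.04) = 0.04
(p2 ∨ ((p3 ∧ p2) ∨ p3)) = max(0.7, 0.04) = 0.7
(¬(p3 → ¬(p3 ∨ p1)) → (p2 ∨ ((p3 ∧ p2) ∨ p3))): 1 > 0.7, so result = 0.7
(p2 → (¬(p3 → ¬(p3 ∨ p1)) → (p2 ∨ ((p3 ∧ p2) ∨ p3)))): 0.7 ≤ 0.7, so result = 1
((p2 → (¬(p3 → ¬(p3 ∨ p1)) → (p2 ∨ ((p3 ∧ p2) ∨ p3)))) ∧ p2) = min(1, 0.7) = 0.7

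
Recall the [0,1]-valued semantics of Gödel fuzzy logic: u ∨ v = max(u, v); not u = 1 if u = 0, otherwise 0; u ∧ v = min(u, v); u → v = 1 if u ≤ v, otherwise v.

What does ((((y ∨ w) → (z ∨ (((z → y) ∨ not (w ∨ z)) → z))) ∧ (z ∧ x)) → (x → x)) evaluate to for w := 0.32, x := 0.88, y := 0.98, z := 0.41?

(y ∨ w) = max(0.98, 0.32) = 0.98
(z → y): 0.41 ≤ 0.98, so result = 1
(w ∨ z) = max(0.32, 0.41) = 0.41
not (w ∨ z): Gödel ¬ of 0.41 = 0 (operand ≠ 0)
((z → y) ∨ not (w ∨ z)) = max(1, 0) = 1
(((z → y) ∨ not (w ∨ z)) → z): 1 > 0.41, so result = 0.41
(z ∨ (((z → y) ∨ not (w ∨ z)) → z)) = max(0.41, 0.41) = 0.41
((y ∨ w) → (z ∨ (((z → y) ∨ not (w ∨ z)) → z))): 0.98 > 0.41, so result = 0.41
(z ∧ x) = min(0.41, 0.88) = 0.41
(((y ∨ w) → (z ∨ (((z → y) ∨ not (w ∨ z)) → z))) ∧ (z ∧ x)) = min(0.41, 0.41) = 0.41
(x → x): 0.88 ≤ 0.88, so result = 1
((((y ∨ w) → (z ∨ (((z → y) ∨ not (w ∨ z)) → z))) ∧ (z ∧ x)) → (x → x)): 0.41 ≤ 1, so result = 1

1.00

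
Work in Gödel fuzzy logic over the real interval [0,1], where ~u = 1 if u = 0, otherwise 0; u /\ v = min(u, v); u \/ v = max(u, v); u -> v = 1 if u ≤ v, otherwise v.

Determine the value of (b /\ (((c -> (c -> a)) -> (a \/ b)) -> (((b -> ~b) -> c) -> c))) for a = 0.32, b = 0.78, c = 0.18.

(c -> a): 0.18 ≤ 0.32, so result = 1
(c -> (c -> a)): 0.18 ≤ 1, so result = 1
(a \/ b) = max(0.32, 0.78) = 0.78
((c -> (c -> a)) -> (a \/ b)): 1 > 0.78, so result = 0.78
~b: Gödel ¬ of 0.78 = 0 (operand ≠ 0)
(b -> ~b): 0.78 > 0, so result = 0
((b -> ~b) -> c): 0 ≤ 0.18, so result = 1
(((b -> ~b) -> c) -> c): 1 > 0.18, so result = 0.18
(((c -> (c -> a)) -> (a \/ b)) -> (((b -> ~b) -> c) -> c)): 0.78 > 0.18, so result = 0.18
(b /\ (((c -> (c -> a)) -> (a \/ b)) -> (((b -> ~b) -> c) -> c))) = min(0.78, 0.18) = 0.18

0.18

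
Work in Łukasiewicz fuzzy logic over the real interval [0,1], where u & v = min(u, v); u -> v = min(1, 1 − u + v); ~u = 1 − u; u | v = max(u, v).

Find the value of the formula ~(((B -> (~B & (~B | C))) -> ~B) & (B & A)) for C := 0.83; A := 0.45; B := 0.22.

~B: Łukasiewicz ¬ gives 1 − 0.22 = 0.78
~B: Łukasiewicz ¬ gives 1 − 0.22 = 0.78
(~B | C) = max(0.78, 0.83) = 0.83
(~B & (~B | C)) = min(0.78, 0.83) = 0.78
(B -> (~B & (~B | C))): min(1, 1 − 0.22 + 0.78) = 1
~B: Łukasiewicz ¬ gives 1 − 0.22 = 0.78
((B -> (~B & (~B | C))) -> ~B): min(1, 1 − 1 + 0.78) = 0.78
(B & A) = min(0.22, 0.45) = 0.22
(((B -> (~B & (~B | C))) -> ~B) & (B & A)) = min(0.78, 0.22) = 0.22
~(((B -> (~B & (~B | C))) -> ~B) & (B & A)): Łukasiewicz ¬ gives 1 − 0.22 = 0.78

0.78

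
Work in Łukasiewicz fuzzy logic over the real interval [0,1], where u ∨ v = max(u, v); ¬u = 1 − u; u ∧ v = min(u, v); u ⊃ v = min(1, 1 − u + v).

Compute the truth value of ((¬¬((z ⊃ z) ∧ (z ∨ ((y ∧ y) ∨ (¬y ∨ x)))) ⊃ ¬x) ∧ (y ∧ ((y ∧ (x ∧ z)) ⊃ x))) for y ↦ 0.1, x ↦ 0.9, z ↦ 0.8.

0.10

(z ⊃ z): min(1, 1 − 0.8 + 0.8) = 1
(y ∧ y) = min(0.1, 0.1) = 0.1
¬y: Łukasiewicz ¬ gives 1 − 0.1 = 0.9
(¬y ∨ x) = max(0.9, 0.9) = 0.9
((y ∧ y) ∨ (¬y ∨ x)) = max(0.1, 0.9) = 0.9
(z ∨ ((y ∧ y) ∨ (¬y ∨ x))) = max(0.8, 0.9) = 0.9
((z ⊃ z) ∧ (z ∨ ((y ∧ y) ∨ (¬y ∨ x)))) = min(1, 0.9) = 0.9
¬((z ⊃ z) ∧ (z ∨ ((y ∧ y) ∨ (¬y ∨ x)))): Łukasiewicz ¬ gives 1 − 0.9 = 0.1
¬¬((z ⊃ z) ∧ (z ∨ ((y ∧ y) ∨ (¬y ∨ x)))): Łukasiewicz ¬ gives 1 − 0.1 = 0.9
¬x: Łukasiewicz ¬ gives 1 − 0.9 = 0.1
(¬¬((z ⊃ z) ∧ (z ∨ ((y ∧ y) ∨ (¬y ∨ x)))) ⊃ ¬x): min(1, 1 − 0.9 + 0.1) = 0.2
(x ∧ z) = min(0.9, 0.8) = 0.8
(y ∧ (x ∧ z)) = min(0.1, 0.8) = 0.1
((y ∧ (x ∧ z)) ⊃ x): min(1, 1 − 0.1 + 0.9) = 1
(y ∧ ((y ∧ (x ∧ z)) ⊃ x)) = min(0.1, 1) = 0.1
((¬¬((z ⊃ z) ∧ (z ∨ ((y ∧ y) ∨ (¬y ∨ x)))) ⊃ ¬x) ∧ (y ∧ ((y ∧ (x ∧ z)) ⊃ x))) = min(0.2, 0.1) = 0.1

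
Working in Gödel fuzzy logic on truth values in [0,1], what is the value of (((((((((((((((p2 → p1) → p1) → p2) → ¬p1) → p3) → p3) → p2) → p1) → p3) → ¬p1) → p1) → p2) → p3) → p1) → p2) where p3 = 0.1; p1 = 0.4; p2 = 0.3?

0.30

(p2 → p1): 0.3 ≤ 0.4, so result = 1
((p2 → p1) → p1): 1 > 0.4, so result = 0.4
(((p2 → p1) → p1) → p2): 0.4 > 0.3, so result = 0.3
¬p1: Gödel ¬ of 0.4 = 0 (operand ≠ 0)
((((p2 → p1) → p1) → p2) → ¬p1): 0.3 > 0, so result = 0
(((((p2 → p1) → p1) → p2) → ¬p1) → p3): 0 ≤ 0.1, so result = 1
((((((p2 → p1) → p1) → p2) → ¬p1) → p3) → p3): 1 > 0.1, so result = 0.1
(((((((p2 → p1) → p1) → p2) → ¬p1) → p3) → p3) → p2): 0.1 ≤ 0.3, so result = 1
((((((((p2 → p1) → p1) → p2) → ¬p1) → p3) → p3) → p2) → p1): 1 > 0.4, so result = 0.4
(((((((((p2 → p1) → p1) → p2) → ¬p1) → p3) → p3) → p2) → p1) → p3): 0.4 > 0.1, so result = 0.1
¬p1: Gödel ¬ of 0.4 = 0 (operand ≠ 0)
((((((((((p2 → p1) → p1) → p2) → ¬p1) → p3) → p3) → p2) → p1) → p3) → ¬p1): 0.1 > 0, so result = 0
(((((((((((p2 → p1) → p1) → p2) → ¬p1) → p3) → p3) → p2) → p1) → p3) → ¬p1) → p1): 0 ≤ 0.4, so result = 1
((((((((((((p2 → p1) → p1) → p2) → ¬p1) → p3) → p3) → p2) → p1) → p3) → ¬p1) → p1) → p2): 1 > 0.3, so result = 0.3
(((((((((((((p2 → p1) → p1) → p2) → ¬p1) → p3) → p3) → p2) → p1) → p3) → ¬p1) → p1) → p2) → p3): 0.3 > 0.1, so result = 0.1
((((((((((((((p2 → p1) → p1) → p2) → ¬p1) → p3) → p3) → p2) → p1) → p3) → ¬p1) → p1) → p2) → p3) → p1): 0.1 ≤ 0.4, so result = 1
(((((((((((((((p2 → p1) → p1) → p2) → ¬p1) → p3) → p3) → p2) → p1) → p3) → ¬p1) → p1) → p2) → p3) → p1) → p2): 1 > 0.3, so result = 0.3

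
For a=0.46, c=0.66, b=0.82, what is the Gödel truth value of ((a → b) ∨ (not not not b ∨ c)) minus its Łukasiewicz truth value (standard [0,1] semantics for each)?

0.00

Gödel evaluation:
  (a → b): 0.46 ≤ 0.82, so result = 1
  not b: Gödel ¬ of 0.82 = 0 (operand ≠ 0)
  not not b: Gödel ¬ of 0 = 1 (operand is 0)
  not not not b: Gödel ¬ of 1 = 0 (operand ≠ 0)
  (not not not b ∨ c) = max(0, 0.66) = 0.66
  ((a → b) ∨ (not not not b ∨ c)) = max(1, 0.66) = 1
  Gödel value = 1
Łukasiewicz evaluation:
  (a → b): min(1, 1 − 0.46 + 0.82) = 1
  not b: Łukasiewicz ¬ gives 1 − 0.82 = 0.18
  not not b: Łukasiewicz ¬ gives 1 − 0.18 = 0.82
  not not not b: Łukasiewicz ¬ gives 1 − 0.82 = 0.18
  (not not not b ∨ c) = max(0.18, 0.66) = 0.66
  ((a → b) ∨ (not not not b ∨ c)) = max(1, 0.66) = 1
  Łukasiewicz value = 1
Difference: 1 − 1 = 0.00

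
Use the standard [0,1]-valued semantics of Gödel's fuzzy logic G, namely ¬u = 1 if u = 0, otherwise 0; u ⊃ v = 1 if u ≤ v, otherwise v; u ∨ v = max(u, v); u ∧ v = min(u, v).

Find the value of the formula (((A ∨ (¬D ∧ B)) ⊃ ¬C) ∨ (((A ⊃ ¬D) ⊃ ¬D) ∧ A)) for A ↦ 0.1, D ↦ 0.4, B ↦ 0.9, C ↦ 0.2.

0.10

¬D: Gödel ¬ of 0.4 = 0 (operand ≠ 0)
(¬D ∧ B) = min(0, 0.9) = 0
(A ∨ (¬D ∧ B)) = max(0.1, 0) = 0.1
¬C: Gödel ¬ of 0.2 = 0 (operand ≠ 0)
((A ∨ (¬D ∧ B)) ⊃ ¬C): 0.1 > 0, so result = 0
¬D: Gödel ¬ of 0.4 = 0 (operand ≠ 0)
(A ⊃ ¬D): 0.1 > 0, so result = 0
¬D: Gödel ¬ of 0.4 = 0 (operand ≠ 0)
((A ⊃ ¬D) ⊃ ¬D): 0 ≤ 0, so result = 1
(((A ⊃ ¬D) ⊃ ¬D) ∧ A) = min(1, 0.1) = 0.1
(((A ∨ (¬D ∧ B)) ⊃ ¬C) ∨ (((A ⊃ ¬D) ⊃ ¬D) ∧ A)) = max(0, 0.1) = 0.1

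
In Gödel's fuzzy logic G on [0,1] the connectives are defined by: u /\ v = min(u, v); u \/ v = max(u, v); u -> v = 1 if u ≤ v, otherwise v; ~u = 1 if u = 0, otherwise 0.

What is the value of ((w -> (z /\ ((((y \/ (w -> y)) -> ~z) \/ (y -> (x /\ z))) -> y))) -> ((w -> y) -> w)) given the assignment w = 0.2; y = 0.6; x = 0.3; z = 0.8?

0.20

(w -> y): 0.2 ≤ 0.6, so result = 1
(y \/ (w -> y)) = max(0.6, 1) = 1
~z: Gödel ¬ of 0.8 = 0 (operand ≠ 0)
((y \/ (w -> y)) -> ~z): 1 > 0, so result = 0
(x /\ z) = min(0.3, 0.8) = 0.3
(y -> (x /\ z)): 0.6 > 0.3, so result = 0.3
(((y \/ (w -> y)) -> ~z) \/ (y -> (x /\ z))) = max(0, 0.3) = 0.3
((((y \/ (w -> y)) -> ~z) \/ (y -> (x /\ z))) -> y): 0.3 ≤ 0.6, so result = 1
(z /\ ((((y \/ (w -> y)) -> ~z) \/ (y -> (x /\ z))) -> y)) = min(0.8, 1) = 0.8
(w -> (z /\ ((((y \/ (w -> y)) -> ~z) \/ (y -> (x /\ z))) -> y))): 0.2 ≤ 0.8, so result = 1
(w -> y): 0.2 ≤ 0.6, so result = 1
((w -> y) -> w): 1 > 0.2, so result = 0.2
((w -> (z /\ ((((y \/ (w -> y)) -> ~z) \/ (y -> (x /\ z))) -> y))) -> ((w -> y) -> w)): 1 > 0.2, so result = 0.2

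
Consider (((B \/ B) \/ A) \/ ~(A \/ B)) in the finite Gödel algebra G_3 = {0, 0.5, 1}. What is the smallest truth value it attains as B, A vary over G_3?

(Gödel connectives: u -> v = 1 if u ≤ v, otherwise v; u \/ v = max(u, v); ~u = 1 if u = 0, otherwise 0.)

The minimum is attained at B = 0, A = 0.5:
  (B \/ B) = max(0, 0) = 0
  ((B \/ B) \/ A) = max(0, 0.5) = 0.5
  (A \/ B) = max(0.5, 0) = 0.5
  ~(A \/ B): Gödel ¬ of 0.5 = 0 (operand ≠ 0)
  (((B \/ B) \/ A) \/ ~(A \/ B)) = max(0.5, 0) = 0.5
Checking all 9 assignments confirms none give a value below 0.50.

0.50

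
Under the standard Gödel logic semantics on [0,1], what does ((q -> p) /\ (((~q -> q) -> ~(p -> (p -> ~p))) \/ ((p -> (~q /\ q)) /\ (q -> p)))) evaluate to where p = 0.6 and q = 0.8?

0.60

(q -> p): 0.8 > 0.6, so result = 0.6
~q: Gödel ¬ of 0.8 = 0 (operand ≠ 0)
(~q -> q): 0 ≤ 0.8, so result = 1
~p: Gödel ¬ of 0.6 = 0 (operand ≠ 0)
(p -> ~p): 0.6 > 0, so result = 0
(p -> (p -> ~p)): 0.6 > 0, so result = 0
~(p -> (p -> ~p)): Gödel ¬ of 0 = 1 (operand is 0)
((~q -> q) -> ~(p -> (p -> ~p))): 1 ≤ 1, so result = 1
~q: Gödel ¬ of 0.8 = 0 (operand ≠ 0)
(~q /\ q) = min(0, 0.8) = 0
(p -> (~q /\ q)): 0.6 > 0, so result = 0
(q -> p): 0.8 > 0.6, so result = 0.6
((p -> (~q /\ q)) /\ (q -> p)) = min(0, 0.6) = 0
(((~q -> q) -> ~(p -> (p -> ~p))) \/ ((p -> (~q /\ q)) /\ (q -> p))) = max(1, 0) = 1
((q -> p) /\ (((~q -> q) -> ~(p -> (p -> ~p))) \/ ((p -> (~q /\ q)) /\ (q -> p)))) = min(0.6, 1) = 0.6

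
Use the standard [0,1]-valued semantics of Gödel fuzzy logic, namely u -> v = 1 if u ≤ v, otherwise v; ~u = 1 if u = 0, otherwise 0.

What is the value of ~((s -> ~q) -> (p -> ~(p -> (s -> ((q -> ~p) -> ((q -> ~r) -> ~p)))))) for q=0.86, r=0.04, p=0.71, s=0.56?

0.00

~q: Gödel ¬ of 0.86 = 0 (operand ≠ 0)
(s -> ~q): 0.56 > 0, so result = 0
~p: Gödel ¬ of 0.71 = 0 (operand ≠ 0)
(q -> ~p): 0.86 > 0, so result = 0
~r: Gödel ¬ of 0.04 = 0 (operand ≠ 0)
(q -> ~r): 0.86 > 0, so result = 0
~p: Gödel ¬ of 0.71 = 0 (operand ≠ 0)
((q -> ~r) -> ~p): 0 ≤ 0, so result = 1
((q -> ~p) -> ((q -> ~r) -> ~p)): 0 ≤ 1, so result = 1
(s -> ((q -> ~p) -> ((q -> ~r) -> ~p))): 0.56 ≤ 1, so result = 1
(p -> (s -> ((q -> ~p) -> ((q -> ~r) -> ~p)))): 0.71 ≤ 1, so result = 1
~(p -> (s -> ((q -> ~p) -> ((q -> ~r) -> ~p)))): Gödel ¬ of 1 = 0 (operand ≠ 0)
(p -> ~(p -> (s -> ((q -> ~p) -> ((q -> ~r) -> ~p))))): 0.71 > 0, so result = 0
((s -> ~q) -> (p -> ~(p -> (s -> ((q -> ~p) -> ((q -> ~r) -> ~p)))))): 0 ≤ 0, so result = 1
~((s -> ~q) -> (p -> ~(p -> (s -> ((q -> ~p) -> ((q -> ~r) -> ~p)))))): Gödel ¬ of 1 = 0 (operand ≠ 0)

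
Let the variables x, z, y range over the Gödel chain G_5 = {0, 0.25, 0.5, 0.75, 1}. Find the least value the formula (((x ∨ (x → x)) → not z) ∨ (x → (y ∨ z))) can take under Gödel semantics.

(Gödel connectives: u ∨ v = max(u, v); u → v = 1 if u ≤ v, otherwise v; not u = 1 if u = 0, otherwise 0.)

0.25

The minimum is attained at x = 0.5, z = 0.25, y = 0:
  (x → x): 0.5 ≤ 0.5, so result = 1
  (x ∨ (x → x)) = max(0.5, 1) = 1
  not z: Gödel ¬ of 0.25 = 0 (operand ≠ 0)
  ((x ∨ (x → x)) → not z): 1 > 0, so result = 0
  (y ∨ z) = max(0, 0.25) = 0.25
  (x → (y ∨ z)): 0.5 > 0.25, so result = 0.25
  (((x ∨ (x → x)) → not z) ∨ (x → (y ∨ z))) = max(0, 0.25) = 0.25
Checking all 125 assignments confirms none give a value below 0.25.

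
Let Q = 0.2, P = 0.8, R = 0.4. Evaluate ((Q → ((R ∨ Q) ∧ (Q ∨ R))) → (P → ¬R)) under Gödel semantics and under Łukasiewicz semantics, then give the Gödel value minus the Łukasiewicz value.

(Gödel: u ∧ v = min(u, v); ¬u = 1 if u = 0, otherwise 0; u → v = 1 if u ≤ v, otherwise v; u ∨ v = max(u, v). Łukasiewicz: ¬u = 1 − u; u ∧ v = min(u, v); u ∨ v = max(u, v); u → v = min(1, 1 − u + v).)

Gödel evaluation:
  (R ∨ Q) = max(0.4, 0.2) = 0.4
  (Q ∨ R) = max(0.2, 0.4) = 0.4
  ((R ∨ Q) ∧ (Q ∨ R)) = min(0.4, 0.4) = 0.4
  (Q → ((R ∨ Q) ∧ (Q ∨ R))): 0.2 ≤ 0.4, so result = 1
  ¬R: Gödel ¬ of 0.4 = 0 (operand ≠ 0)
  (P → ¬R): 0.8 > 0, so result = 0
  ((Q → ((R ∨ Q) ∧ (Q ∨ R))) → (P → ¬R)): 1 > 0, so result = 0
  Gödel value = 0
Łukasiewicz evaluation:
  (R ∨ Q) = max(0.4, 0.2) = 0.4
  (Q ∨ R) = max(0.2, 0.4) = 0.4
  ((R ∨ Q) ∧ (Q ∨ R)) = min(0.4, 0.4) = 0.4
  (Q → ((R ∨ Q) ∧ (Q ∨ R))): min(1, 1 − 0.2 + 0.4) = 1
  ¬R: Łukasiewicz ¬ gives 1 − 0.4 = 0.6
  (P → ¬R): min(1, 1 − 0.8 + 0.6) = 0.8
  ((Q → ((R ∨ Q) ∧ (Q ∨ R))) → (P → ¬R)): min(1, 1 − 1 + 0.8) = 0.8
  Łukasiewicz value = 0.8
Difference: 0 − 0.8 = -0.80

-0.80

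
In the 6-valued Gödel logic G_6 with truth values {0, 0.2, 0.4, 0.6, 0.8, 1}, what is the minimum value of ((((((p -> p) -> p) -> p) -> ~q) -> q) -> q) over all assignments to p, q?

0.20

The minimum is attained at p = 0, q = 0.2:
  (p -> p): 0 ≤ 0, so result = 1
  ((p -> p) -> p): 1 > 0, so result = 0
  (((p -> p) -> p) -> p): 0 ≤ 0, so result = 1
  ~q: Gödel ¬ of 0.2 = 0 (operand ≠ 0)
  ((((p -> p) -> p) -> p) -> ~q): 1 > 0, so result = 0
  (((((p -> p) -> p) -> p) -> ~q) -> q): 0 ≤ 0.2, so result = 1
  ((((((p -> p) -> p) -> p) -> ~q) -> q) -> q): 1 > 0.2, so result = 0.2
Checking all 36 assignments confirms none give a value below 0.20.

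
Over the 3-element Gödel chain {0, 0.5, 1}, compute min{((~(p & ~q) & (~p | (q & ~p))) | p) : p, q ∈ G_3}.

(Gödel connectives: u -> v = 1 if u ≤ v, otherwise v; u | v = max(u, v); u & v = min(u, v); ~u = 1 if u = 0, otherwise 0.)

0.50

The minimum is attained at p = 0.5, q = 0:
  ~q: Gödel ¬ of 0 = 1 (operand is 0)
  (p & ~q) = min(0.5, 1) = 0.5
  ~(p & ~q): Gödel ¬ of 0.5 = 0 (operand ≠ 0)
  ~p: Gödel ¬ of 0.5 = 0 (operand ≠ 0)
  ~p: Gödel ¬ of 0.5 = 0 (operand ≠ 0)
  (q & ~p) = min(0, 0) = 0
  (~p | (q & ~p)) = max(0, 0) = 0
  (~(p & ~q) & (~p | (q & ~p))) = min(0, 0) = 0
  ((~(p & ~q) & (~p | (q & ~p))) | p) = max(0, 0.5) = 0.5
Checking all 9 assignments confirms none give a value below 0.50.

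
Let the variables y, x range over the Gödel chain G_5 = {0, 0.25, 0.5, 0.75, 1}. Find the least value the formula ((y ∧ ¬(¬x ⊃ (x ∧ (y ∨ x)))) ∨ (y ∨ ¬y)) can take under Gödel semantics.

The minimum is attained at y = 0.25, x = 0:
  ¬x: Gödel ¬ of 0 = 1 (operand is 0)
  (y ∨ x) = max(0.25, 0) = 0.25
  (x ∧ (y ∨ x)) = min(0, 0.25) = 0
  (¬x ⊃ (x ∧ (y ∨ x))): 1 > 0, so result = 0
  ¬(¬x ⊃ (x ∧ (y ∨ x))): Gödel ¬ of 0 = 1 (operand is 0)
  (y ∧ ¬(¬x ⊃ (x ∧ (y ∨ x)))) = min(0.25, 1) = 0.25
  ¬y: Gödel ¬ of 0.25 = 0 (operand ≠ 0)
  (y ∨ ¬y) = max(0.25, 0) = 0.25
  ((y ∧ ¬(¬x ⊃ (x ∧ (y ∨ x)))) ∨ (y ∨ ¬y)) = max(0.25, 0.25) = 0.25
Checking all 25 assignments confirms none give a value below 0.25.

0.25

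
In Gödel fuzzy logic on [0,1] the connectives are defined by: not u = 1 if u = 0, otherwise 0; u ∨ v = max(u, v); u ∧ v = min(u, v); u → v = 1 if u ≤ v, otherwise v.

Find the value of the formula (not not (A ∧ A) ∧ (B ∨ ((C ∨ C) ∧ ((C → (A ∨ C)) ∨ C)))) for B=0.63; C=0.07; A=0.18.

(A ∧ A) = min(0.18, 0.18) = 0.18
not (A ∧ A): Gödel ¬ of 0.18 = 0 (operand ≠ 0)
not not (A ∧ A): Gödel ¬ of 0 = 1 (operand is 0)
(C ∨ C) = max(0.07, 0.07) = 0.07
(A ∨ C) = max(0.18, 0.07) = 0.18
(C → (A ∨ C)): 0.07 ≤ 0.18, so result = 1
((C → (A ∨ C)) ∨ C) = max(1, 0.07) = 1
((C ∨ C) ∧ ((C → (A ∨ C)) ∨ C)) = min(0.07, 1) = 0.07
(B ∨ ((C ∨ C) ∧ ((C → (A ∨ C)) ∨ C))) = max(0.63, 0.07) = 0.63
(not not (A ∧ A) ∧ (B ∨ ((C ∨ C) ∧ ((C → (A ∨ C)) ∨ C)))) = min(1, 0.63) = 0.63

0.63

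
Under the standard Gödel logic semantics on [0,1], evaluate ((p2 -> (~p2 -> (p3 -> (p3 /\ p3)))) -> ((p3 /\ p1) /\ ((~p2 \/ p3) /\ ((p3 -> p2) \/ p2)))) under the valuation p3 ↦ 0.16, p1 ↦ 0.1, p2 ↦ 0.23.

~p2: Gödel ¬ of 0.23 = 0 (operand ≠ 0)
(p3 /\ p3) = min(0.16, 0.16) = 0.16
(p3 -> (p3 /\ p3)): 0.16 ≤ 0.16, so result = 1
(~p2 -> (p3 -> (p3 /\ p3))): 0 ≤ 1, so result = 1
(p2 -> (~p2 -> (p3 -> (p3 /\ p3)))): 0.23 ≤ 1, so result = 1
(p3 /\ p1) = min(0.16, 0.1) = 0.1
~p2: Gödel ¬ of 0.23 = 0 (operand ≠ 0)
(~p2 \/ p3) = max(0, 0.16) = 0.16
(p3 -> p2): 0.16 ≤ 0.23, so result = 1
((p3 -> p2) \/ p2) = max(1, 0.23) = 1
((~p2 \/ p3) /\ ((p3 -> p2) \/ p2)) = min(0.16, 1) = 0.16
((p3 /\ p1) /\ ((~p2 \/ p3) /\ ((p3 -> p2) \/ p2))) = min(0.1, 0.16) = 0.1
((p2 -> (~p2 -> (p3 -> (p3 /\ p3)))) -> ((p3 /\ p1) /\ ((~p2 \/ p3) /\ ((p3 -> p2) \/ p2)))): 1 > 0.1, so result = 0.1

0.10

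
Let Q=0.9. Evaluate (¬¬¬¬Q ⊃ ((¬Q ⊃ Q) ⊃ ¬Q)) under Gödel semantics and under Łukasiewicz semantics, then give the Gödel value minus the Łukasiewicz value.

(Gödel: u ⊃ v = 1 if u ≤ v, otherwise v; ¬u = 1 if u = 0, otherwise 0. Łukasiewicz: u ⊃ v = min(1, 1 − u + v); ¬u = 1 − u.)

Gödel evaluation:
  ¬Q: Gödel ¬ of 0.9 = 0 (operand ≠ 0)
  ¬¬Q: Gödel ¬ of 0 = 1 (operand is 0)
  ¬¬¬Q: Gödel ¬ of 1 = 0 (operand ≠ 0)
  ¬¬¬¬Q: Gödel ¬ of 0 = 1 (operand is 0)
  ¬Q: Gödel ¬ of 0.9 = 0 (operand ≠ 0)
  (¬Q ⊃ Q): 0 ≤ 0.9, so result = 1
  ¬Q: Gödel ¬ of 0.9 = 0 (operand ≠ 0)
  ((¬Q ⊃ Q) ⊃ ¬Q): 1 > 0, so result = 0
  (¬¬¬¬Q ⊃ ((¬Q ⊃ Q) ⊃ ¬Q)): 1 > 0, so result = 0
  Gödel value = 0
Łukasiewicz evaluation:
  ¬Q: Łukasiewicz ¬ gives 1 − 0.9 = 0.1
  ¬¬Q: Łukasiewicz ¬ gives 1 − 0.1 = 0.9
  ¬¬¬Q: Łukasiewicz ¬ gives 1 − 0.9 = 0.1
  ¬¬¬¬Q: Łukasiewicz ¬ gives 1 − 0.1 = 0.9
  ¬Q: Łukasiewicz ¬ gives 1 − 0.9 = 0.1
  (¬Q ⊃ Q): min(1, 1 − 0.1 + 0.9) = 1
  ¬Q: Łukasiewicz ¬ gives 1 − 0.9 = 0.1
  ((¬Q ⊃ Q) ⊃ ¬Q): min(1, 1 − 1 + 0.1) = 0.1
  (¬¬¬¬Q ⊃ ((¬Q ⊃ Q) ⊃ ¬Q)): min(1, 1 − 0.9 + 0.1) = 0.2
  Łukasiewicz value = 0.2
Difference: 0 − 0.2 = -0.20

-0.20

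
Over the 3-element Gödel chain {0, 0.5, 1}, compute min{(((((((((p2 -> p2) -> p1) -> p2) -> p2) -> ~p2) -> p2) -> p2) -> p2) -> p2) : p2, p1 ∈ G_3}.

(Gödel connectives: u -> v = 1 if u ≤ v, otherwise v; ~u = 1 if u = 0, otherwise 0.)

0.50

The minimum is attained at p2 = 0.5, p1 = 0:
  (p2 -> p2): 0.5 ≤ 0.5, so result = 1
  ((p2 -> p2) -> p1): 1 > 0, so result = 0
  (((p2 -> p2) -> p1) -> p2): 0 ≤ 0.5, so result = 1
  ((((p2 -> p2) -> p1) -> p2) -> p2): 1 > 0.5, so result = 0.5
  ~p2: Gödel ¬ of 0.5 = 0 (operand ≠ 0)
  (((((p2 -> p2) -> p1) -> p2) -> p2) -> ~p2): 0.5 > 0, so result = 0
  ((((((p2 -> p2) -> p1) -> p2) -> p2) -> ~p2) -> p2): 0 ≤ 0.5, so result = 1
  (((((((p2 -> p2) -> p1) -> p2) -> p2) -> ~p2) -> p2) -> p2): 1 > 0.5, so result = 0.5
  ((((((((p2 -> p2) -> p1) -> p2) -> p2) -> ~p2) -> p2) -> p2) -> p2): 0.5 ≤ 0.5, so result = 1
  (((((((((p2 -> p2) -> p1) -> p2) -> p2) -> ~p2) -> p2) -> p2) -> p2) -> p2): 1 > 0.5, so result = 0.5
Checking all 9 assignments confirms none give a value below 0.50.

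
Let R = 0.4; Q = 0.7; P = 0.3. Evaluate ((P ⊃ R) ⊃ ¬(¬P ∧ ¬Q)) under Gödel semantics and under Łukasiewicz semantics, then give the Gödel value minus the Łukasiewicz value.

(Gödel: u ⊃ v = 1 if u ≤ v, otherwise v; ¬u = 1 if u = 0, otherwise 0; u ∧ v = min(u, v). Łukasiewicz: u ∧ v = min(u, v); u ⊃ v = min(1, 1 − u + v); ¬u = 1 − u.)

0.30

Gödel evaluation:
  (P ⊃ R): 0.3 ≤ 0.4, so result = 1
  ¬P: Gödel ¬ of 0.3 = 0 (operand ≠ 0)
  ¬Q: Gödel ¬ of 0.7 = 0 (operand ≠ 0)
  (¬P ∧ ¬Q) = min(0, 0) = 0
  ¬(¬P ∧ ¬Q): Gödel ¬ of 0 = 1 (operand is 0)
  ((P ⊃ R) ⊃ ¬(¬P ∧ ¬Q)): 1 ≤ 1, so result = 1
  Gödel value = 1
Łukasiewicz evaluation:
  (P ⊃ R): min(1, 1 − 0.3 + 0.4) = 1
  ¬P: Łukasiewicz ¬ gives 1 − 0.3 = 0.7
  ¬Q: Łukasiewicz ¬ gives 1 − 0.7 = 0.3
  (¬P ∧ ¬Q) = min(0.7, 0.3) = 0.3
  ¬(¬P ∧ ¬Q): Łukasiewicz ¬ gives 1 − 0.3 = 0.7
  ((P ⊃ R) ⊃ ¬(¬P ∧ ¬Q)): min(1, 1 − 1 + 0.7) = 0.7
  Łukasiewicz value = 0.7
Difference: 1 − 0.7 = 0.30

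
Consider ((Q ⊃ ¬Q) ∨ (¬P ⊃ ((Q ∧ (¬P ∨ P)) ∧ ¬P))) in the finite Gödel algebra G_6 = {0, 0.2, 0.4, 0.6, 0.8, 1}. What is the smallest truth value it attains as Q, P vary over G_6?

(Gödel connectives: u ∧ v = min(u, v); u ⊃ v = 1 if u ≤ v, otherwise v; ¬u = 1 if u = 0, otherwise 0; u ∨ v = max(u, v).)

The minimum is attained at Q = 0.2, P = 0:
  ¬Q: Gödel ¬ of 0.2 = 0 (operand ≠ 0)
  (Q ⊃ ¬Q): 0.2 > 0, so result = 0
  ¬P: Gödel ¬ of 0 = 1 (operand is 0)
  ¬P: Gödel ¬ of 0 = 1 (operand is 0)
  (¬P ∨ P) = max(1, 0) = 1
  (Q ∧ (¬P ∨ P)) = min(0.2, 1) = 0.2
  ¬P: Gödel ¬ of 0 = 1 (operand is 0)
  ((Q ∧ (¬P ∨ P)) ∧ ¬P) = min(0.2, 1) = 0.2
  (¬P ⊃ ((Q ∧ (¬P ∨ P)) ∧ ¬P)): 1 > 0.2, so result = 0.2
  ((Q ⊃ ¬Q) ∨ (¬P ⊃ ((Q ∧ (¬P ∨ P)) ∧ ¬P))) = max(0, 0.2) = 0.2
Checking all 36 assignments confirms none give a value below 0.20.

0.20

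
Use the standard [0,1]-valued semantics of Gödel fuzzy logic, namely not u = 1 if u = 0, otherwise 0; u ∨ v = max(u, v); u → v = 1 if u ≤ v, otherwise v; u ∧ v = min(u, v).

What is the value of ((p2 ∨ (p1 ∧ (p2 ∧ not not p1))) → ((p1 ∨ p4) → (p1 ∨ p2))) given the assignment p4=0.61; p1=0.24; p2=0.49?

not p1: Gödel ¬ of 0.24 = 0 (operand ≠ 0)
not not p1: Gödel ¬ of 0 = 1 (operand is 0)
(p2 ∧ not not p1) = min(0.49, 1) = 0.49
(p1 ∧ (p2 ∧ not not p1)) = min(0.24, 0.49) = 0.24
(p2 ∨ (p1 ∧ (p2 ∧ not not p1))) = max(0.49, 0.24) = 0.49
(p1 ∨ p4) = max(0.24, 0.61) = 0.61
(p1 ∨ p2) = max(0.24, 0.49) = 0.49
((p1 ∨ p4) → (p1 ∨ p2)): 0.61 > 0.49, so result = 0.49
((p2 ∨ (p1 ∧ (p2 ∧ not not p1))) → ((p1 ∨ p4) → (p1 ∨ p2))): 0.49 ≤ 0.49, so result = 1

1.00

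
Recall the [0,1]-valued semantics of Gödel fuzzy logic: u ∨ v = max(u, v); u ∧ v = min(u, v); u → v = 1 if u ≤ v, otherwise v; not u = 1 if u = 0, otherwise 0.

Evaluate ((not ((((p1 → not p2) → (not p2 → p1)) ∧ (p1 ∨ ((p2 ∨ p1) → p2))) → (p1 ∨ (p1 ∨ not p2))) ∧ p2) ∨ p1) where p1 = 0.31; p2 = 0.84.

0.31

not p2: Gödel ¬ of 0.84 = 0 (operand ≠ 0)
(p1 → not p2): 0.31 > 0, so result = 0
not p2: Gödel ¬ of 0.84 = 0 (operand ≠ 0)
(not p2 → p1): 0 ≤ 0.31, so result = 1
((p1 → not p2) → (not p2 → p1)): 0 ≤ 1, so result = 1
(p2 ∨ p1) = max(0.84, 0.31) = 0.84
((p2 ∨ p1) → p2): 0.84 ≤ 0.84, so result = 1
(p1 ∨ ((p2 ∨ p1) → p2)) = max(0.31, 1) = 1
(((p1 → not p2) → (not p2 → p1)) ∧ (p1 ∨ ((p2 ∨ p1) → p2))) = min(1, 1) = 1
not p2: Gödel ¬ of 0.84 = 0 (operand ≠ 0)
(p1 ∨ not p2) = max(0.31, 0) = 0.31
(p1 ∨ (p1 ∨ not p2)) = max(0.31, 0.31) = 0.31
((((p1 → not p2) → (not p2 → p1)) ∧ (p1 ∨ ((p2 ∨ p1) → p2))) → (p1 ∨ (p1 ∨ not p2))): 1 > 0.31, so result = 0.31
not ((((p1 → not p2) → (not p2 → p1)) ∧ (p1 ∨ ((p2 ∨ p1) → p2))) → (p1 ∨ (p1 ∨ not p2))): Gödel ¬ of 0.31 = 0 (operand ≠ 0)
(not ((((p1 → not p2) → (not p2 → p1)) ∧ (p1 ∨ ((p2 ∨ p1) → p2))) → (p1 ∨ (p1 ∨ not p2))) ∧ p2) = min(0, 0.84) = 0
((not ((((p1 → not p2) → (not p2 → p1)) ∧ (p1 ∨ ((p2 ∨ p1) → p2))) → (p1 ∨ (p1 ∨ not p2))) ∧ p2) ∨ p1) = max(0, 0.31) = 0.31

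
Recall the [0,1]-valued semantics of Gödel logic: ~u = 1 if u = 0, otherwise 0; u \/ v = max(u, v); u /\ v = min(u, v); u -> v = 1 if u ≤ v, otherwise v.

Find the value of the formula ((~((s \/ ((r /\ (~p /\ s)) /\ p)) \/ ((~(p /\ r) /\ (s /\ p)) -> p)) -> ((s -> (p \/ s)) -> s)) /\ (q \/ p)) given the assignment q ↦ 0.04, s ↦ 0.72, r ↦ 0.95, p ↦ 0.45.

0.45

~p: Gödel ¬ of 0.45 = 0 (operand ≠ 0)
(~p /\ s) = min(0, 0.72) = 0
(r /\ (~p /\ s)) = min(0.95, 0) = 0
((r /\ (~p /\ s)) /\ p) = min(0, 0.45) = 0
(s \/ ((r /\ (~p /\ s)) /\ p)) = max(0.72, 0) = 0.72
(p /\ r) = min(0.45, 0.95) = 0.45
~(p /\ r): Gödel ¬ of 0.45 = 0 (operand ≠ 0)
(s /\ p) = min(0.72, 0.45) = 0.45
(~(p /\ r) /\ (s /\ p)) = min(0, 0.45) = 0
((~(p /\ r) /\ (s /\ p)) -> p): 0 ≤ 0.45, so result = 1
((s \/ ((r /\ (~p /\ s)) /\ p)) \/ ((~(p /\ r) /\ (s /\ p)) -> p)) = max(0.72, 1) = 1
~((s \/ ((r /\ (~p /\ s)) /\ p)) \/ ((~(p /\ r) /\ (s /\ p)) -> p)): Gödel ¬ of 1 = 0 (operand ≠ 0)
(p \/ s) = max(0.45, 0.72) = 0.72
(s -> (p \/ s)): 0.72 ≤ 0.72, so result = 1
((s -> (p \/ s)) -> s): 1 > 0.72, so result = 0.72
(~((s \/ ((r /\ (~p /\ s)) /\ p)) \/ ((~(p /\ r) /\ (s /\ p)) -> p)) -> ((s -> (p \/ s)) -> s)): 0 ≤ 0.72, so result = 1
(q \/ p) = max(0.04, 0.45) = 0.45
((~((s \/ ((r /\ (~p /\ s)) /\ p)) \/ ((~(p /\ r) /\ (s /\ p)) -> p)) -> ((s -> (p \/ s)) -> s)) /\ (q \/ p)) = min(1, 0.45) = 0.45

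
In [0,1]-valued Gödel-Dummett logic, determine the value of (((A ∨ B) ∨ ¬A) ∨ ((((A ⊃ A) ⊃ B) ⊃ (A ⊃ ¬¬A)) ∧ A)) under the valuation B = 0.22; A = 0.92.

0.92

(A ∨ B) = max(0.92, 0.22) = 0.92
¬A: Gödel ¬ of 0.92 = 0 (operand ≠ 0)
((A ∨ B) ∨ ¬A) = max(0.92, 0) = 0.92
(A ⊃ A): 0.92 ≤ 0.92, so result = 1
((A ⊃ A) ⊃ B): 1 > 0.22, so result = 0.22
¬A: Gödel ¬ of 0.92 = 0 (operand ≠ 0)
¬¬A: Gödel ¬ of 0 = 1 (operand is 0)
(A ⊃ ¬¬A): 0.92 ≤ 1, so result = 1
(((A ⊃ A) ⊃ B) ⊃ (A ⊃ ¬¬A)): 0.22 ≤ 1, so result = 1
((((A ⊃ A) ⊃ B) ⊃ (A ⊃ ¬¬A)) ∧ A) = min(1, 0.92) = 0.92
(((A ∨ B) ∨ ¬A) ∨ ((((A ⊃ A) ⊃ B) ⊃ (A ⊃ ¬¬A)) ∧ A)) = max(0.92, 0.92) = 0.92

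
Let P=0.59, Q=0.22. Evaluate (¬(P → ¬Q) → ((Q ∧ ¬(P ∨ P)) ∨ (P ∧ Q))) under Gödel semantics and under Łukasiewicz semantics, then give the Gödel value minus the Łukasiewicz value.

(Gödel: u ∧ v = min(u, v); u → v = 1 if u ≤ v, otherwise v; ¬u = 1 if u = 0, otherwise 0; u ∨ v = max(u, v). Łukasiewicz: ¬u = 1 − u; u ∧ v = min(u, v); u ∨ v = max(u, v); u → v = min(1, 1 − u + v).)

Gödel evaluation:
  ¬Q: Gödel ¬ of 0.22 = 0 (operand ≠ 0)
  (P → ¬Q): 0.59 > 0, so result = 0
  ¬(P → ¬Q): Gödel ¬ of 0 = 1 (operand is 0)
  (P ∨ P) = max(0.59, 0.59) = 0.59
  ¬(P ∨ P): Gödel ¬ of 0.59 = 0 (operand ≠ 0)
  (Q ∧ ¬(P ∨ P)) = min(0.22, 0) = 0
  (P ∧ Q) = min(0.59, 0.22) = 0.22
  ((Q ∧ ¬(P ∨ P)) ∨ (P ∧ Q)) = max(0, 0.22) = 0.22
  (¬(P → ¬Q) → ((Q ∧ ¬(P ∨ P)) ∨ (P ∧ Q))): 1 > 0.22, so result = 0.22
  Gödel value = 0.22
Łukasiewicz evaluation:
  ¬Q: Łukasiewicz ¬ gives 1 − 0.22 = 0.78
  (P → ¬Q): min(1, 1 − 0.59 + 0.78) = 1
  ¬(P → ¬Q): Łukasiewicz ¬ gives 1 − 1 = 0
  (P ∨ P) = max(0.59, 0.59) = 0.59
  ¬(P ∨ P): Łukasiewicz ¬ gives 1 − 0.59 = 0.41
  (Q ∧ ¬(P ∨ P)) = min(0.22, 0.41) = 0.22
  (P ∧ Q) = min(0.59, 0.22) = 0.22
  ((Q ∧ ¬(P ∨ P)) ∨ (P ∧ Q)) = max(0.22, 0.22) = 0.22
  (¬(P → ¬Q) → ((Q ∧ ¬(P ∨ P)) ∨ (P ∧ Q))): min(1, 1 − 0 + 0.22) = 1
  Łukasiewicz value = 1
Difference: 0.22 − 1 = -0.78

-0.78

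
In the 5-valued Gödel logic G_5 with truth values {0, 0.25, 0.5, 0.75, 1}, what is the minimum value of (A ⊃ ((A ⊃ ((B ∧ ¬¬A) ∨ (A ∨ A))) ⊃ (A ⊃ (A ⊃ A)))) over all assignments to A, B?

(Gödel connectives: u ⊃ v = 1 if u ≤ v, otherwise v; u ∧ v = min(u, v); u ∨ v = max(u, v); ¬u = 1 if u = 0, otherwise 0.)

1.00

Every assignment gives 1. For instance at A = 0, B = 0:
  ¬A: Gödel ¬ of 0 = 1 (operand is 0)
  ¬¬A: Gödel ¬ of 1 = 0 (operand ≠ 0)
  (B ∧ ¬¬A) = min(0, 0) = 0
  (A ∨ A) = max(0, 0) = 0
  ((B ∧ ¬¬A) ∨ (A ∨ A)) = max(0, 0) = 0
  (A ⊃ ((B ∧ ¬¬A) ∨ (A ∨ A))): 0 ≤ 0, so result = 1
  (A ⊃ A): 0 ≤ 0, so result = 1
  (A ⊃ (A ⊃ A)): 0 ≤ 1, so result = 1
  ((A ⊃ ((B ∧ ¬¬A) ∨ (A ∨ A))) ⊃ (A ⊃ (A ⊃ A))): 1 ≤ 1, so result = 1
  (A ⊃ ((A ⊃ ((B ∧ ¬¬A) ∨ (A ∨ A))) ⊃ (A ⊃ (A ⊃ A)))): 0 ≤ 1, so result = 1
All 25 assignments give value 1 — the formula is a G_5-tautology.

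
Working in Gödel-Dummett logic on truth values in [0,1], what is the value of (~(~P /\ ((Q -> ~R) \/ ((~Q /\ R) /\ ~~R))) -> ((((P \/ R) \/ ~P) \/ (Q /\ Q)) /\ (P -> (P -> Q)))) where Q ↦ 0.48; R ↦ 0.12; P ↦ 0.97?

0.48

~P: Gödel ¬ of 0.97 = 0 (operand ≠ 0)
~R: Gödel ¬ of 0.12 = 0 (operand ≠ 0)
(Q -> ~R): 0.48 > 0, so result = 0
~Q: Gödel ¬ of 0.48 = 0 (operand ≠ 0)
(~Q /\ R) = min(0, 0.12) = 0
~R: Gödel ¬ of 0.12 = 0 (operand ≠ 0)
~~R: Gödel ¬ of 0 = 1 (operand is 0)
((~Q /\ R) /\ ~~R) = min(0, 1) = 0
((Q -> ~R) \/ ((~Q /\ R) /\ ~~R)) = max(0, 0) = 0
(~P /\ ((Q -> ~R) \/ ((~Q /\ R) /\ ~~R))) = min(0, 0) = 0
~(~P /\ ((Q -> ~R) \/ ((~Q /\ R) /\ ~~R))): Gödel ¬ of 0 = 1 (operand is 0)
(P \/ R) = max(0.97, 0.12) = 0.97
~P: Gödel ¬ of 0.97 = 0 (operand ≠ 0)
((P \/ R) \/ ~P) = max(0.97, 0) = 0.97
(Q /\ Q) = min(0.48, 0.48) = 0.48
(((P \/ R) \/ ~P) \/ (Q /\ Q)) = max(0.97, 0.48) = 0.97
(P -> Q): 0.97 > 0.48, so result = 0.48
(P -> (P -> Q)): 0.97 > 0.48, so result = 0.48
((((P \/ R) \/ ~P) \/ (Q /\ Q)) /\ (P -> (P -> Q))) = min(0.97, 0.48) = 0.48
(~(~P /\ ((Q -> ~R) \/ ((~Q /\ R) /\ ~~R))) -> ((((P \/ R) \/ ~P) \/ (Q /\ Q)) /\ (P -> (P -> Q)))): 1 > 0.48, so result = 0.48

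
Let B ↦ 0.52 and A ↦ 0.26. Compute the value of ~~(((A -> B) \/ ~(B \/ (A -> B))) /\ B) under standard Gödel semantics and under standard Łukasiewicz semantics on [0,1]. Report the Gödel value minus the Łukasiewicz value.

0.48

Gödel evaluation:
  (A -> B): 0.26 ≤ 0.52, so result = 1
  (A -> B): 0.26 ≤ 0.52, so result = 1
  (B \/ (A -> B)) = max(0.52, 1) = 1
  ~(B \/ (A -> B)): Gödel ¬ of 1 = 0 (operand ≠ 0)
  ((A -> B) \/ ~(B \/ (A -> B))) = max(1, 0) = 1
  (((A -> B) \/ ~(B \/ (A -> B))) /\ B) = min(1, 0.52) = 0.52
  ~(((A -> B) \/ ~(B \/ (A -> B))) /\ B): Gödel ¬ of 0.52 = 0 (operand ≠ 0)
  ~~(((A -> B) \/ ~(B \/ (A -> B))) /\ B): Gödel ¬ of 0 = 1 (operand is 0)
  Gödel value = 1
Łukasiewicz evaluation:
  (A -> B): min(1, 1 − 0.26 + 0.52) = 1
  (A -> B): min(1, 1 − 0.26 + 0.52) = 1
  (B \/ (A -> B)) = max(0.52, 1) = 1
  ~(B \/ (A -> B)): Łukasiewicz ¬ gives 1 − 1 = 0
  ((A -> B) \/ ~(B \/ (A -> B))) = max(1, 0) = 1
  (((A -> B) \/ ~(B \/ (A -> B))) /\ B) = min(1, 0.52) = 0.52
  ~(((A -> B) \/ ~(B \/ (A -> B))) /\ B): Łukasiewicz ¬ gives 1 − 0.52 = 0.48
  ~~(((A -> B) \/ ~(B \/ (A -> B))) /\ B): Łukasiewicz ¬ gives 1 − 0.48 = 0.52
  Łukasiewicz value = 0.52
Difference: 1 − 0.52 = 0.48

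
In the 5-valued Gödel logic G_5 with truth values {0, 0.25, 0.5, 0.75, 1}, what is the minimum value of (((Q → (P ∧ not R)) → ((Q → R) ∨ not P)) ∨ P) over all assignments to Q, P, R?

0.25

The minimum is attained at Q = 0.25, P = 0.25, R = 0:
  not R: Gödel ¬ of 0 = 1 (operand is 0)
  (P ∧ not R) = min(0.25, 1) = 0.25
  (Q → (P ∧ not R)): 0.25 ≤ 0.25, so result = 1
  (Q → R): 0.25 > 0, so result = 0
  not P: Gödel ¬ of 0.25 = 0 (operand ≠ 0)
  ((Q → R) ∨ not P) = max(0, 0) = 0
  ((Q → (P ∧ not R)) → ((Q → R) ∨ not P)): 1 > 0, so result = 0
  (((Q → (P ∧ not R)) → ((Q → R) ∨ not P)) ∨ P) = max(0, 0.25) = 0.25
Checking all 125 assignments confirms none give a value below 0.25.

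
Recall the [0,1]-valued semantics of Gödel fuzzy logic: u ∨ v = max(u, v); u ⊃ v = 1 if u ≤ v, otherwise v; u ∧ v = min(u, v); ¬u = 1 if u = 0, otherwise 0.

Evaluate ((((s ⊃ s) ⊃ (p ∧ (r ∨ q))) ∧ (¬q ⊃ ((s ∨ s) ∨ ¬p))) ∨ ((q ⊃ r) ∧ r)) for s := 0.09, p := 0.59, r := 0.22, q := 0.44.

0.44

(s ⊃ s): 0.09 ≤ 0.09, so result = 1
(r ∨ q) = max(0.22, 0.44) = 0.44
(p ∧ (r ∨ q)) = min(0.59, 0.44) = 0.44
((s ⊃ s) ⊃ (p ∧ (r ∨ q))): 1 > 0.44, so result = 0.44
¬q: Gödel ¬ of 0.44 = 0 (operand ≠ 0)
(s ∨ s) = max(0.09, 0.09) = 0.09
¬p: Gödel ¬ of 0.59 = 0 (operand ≠ 0)
((s ∨ s) ∨ ¬p) = max(0.09, 0) = 0.09
(¬q ⊃ ((s ∨ s) ∨ ¬p)): 0 ≤ 0.09, so result = 1
(((s ⊃ s) ⊃ (p ∧ (r ∨ q))) ∧ (¬q ⊃ ((s ∨ s) ∨ ¬p))) = min(0.44, 1) = 0.44
(q ⊃ r): 0.44 > 0.22, so result = 0.22
((q ⊃ r) ∧ r) = min(0.22, 0.22) = 0.22
((((s ⊃ s) ⊃ (p ∧ (r ∨ q))) ∧ (¬q ⊃ ((s ∨ s) ∨ ¬p))) ∨ ((q ⊃ r) ∧ r)) = max(0.44, 0.22) = 0.44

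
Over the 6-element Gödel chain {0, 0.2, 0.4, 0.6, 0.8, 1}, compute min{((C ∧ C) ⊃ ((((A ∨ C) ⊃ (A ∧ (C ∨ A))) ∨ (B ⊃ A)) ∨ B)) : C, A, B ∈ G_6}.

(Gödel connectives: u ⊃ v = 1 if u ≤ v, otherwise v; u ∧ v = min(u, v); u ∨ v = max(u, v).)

The minimum is attained at C = 0.4, A = 0, B = 0.2:
  (C ∧ C) = min(0.4, 0.4) = 0.4
  (A ∨ C) = max(0, 0.4) = 0.4
  (C ∨ A) = max(0.4, 0) = 0.4
  (A ∧ (C ∨ A)) = min(0, 0.4) = 0
  ((A ∨ C) ⊃ (A ∧ (C ∨ A))): 0.4 > 0, so result = 0
  (B ⊃ A): 0.2 > 0, so result = 0
  (((A ∨ C) ⊃ (A ∧ (C ∨ A))) ∨ (B ⊃ A)) = max(0, 0) = 0
  ((((A ∨ C) ⊃ (A ∧ (C ∨ A))) ∨ (B ⊃ A)) ∨ B) = max(0, 0.2) = 0.2
  ((C ∧ C) ⊃ ((((A ∨ C) ⊃ (A ∧ (C ∨ A))) ∨ (B ⊃ A)) ∨ B)): 0.4 > 0.2, so result = 0.2
Checking all 216 assignments confirms none give a value below 0.20.

0.20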